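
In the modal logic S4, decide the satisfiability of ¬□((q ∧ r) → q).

Unsatisfiable (every branch closes)

1. ¬□((q ∧ r) → q), 0
2. ¬((q ∧ r) → q), 1
3. q ∧ r, 1
4. ¬q, 1
5. q, 1
6. r, 1
Accessibility: 0R0, 0R1, 1R1
Branch closes: q and ¬q both at 1.
All branches of the tableau close; one closing branch shown above.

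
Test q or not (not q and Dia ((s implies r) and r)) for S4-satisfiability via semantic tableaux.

Yes, satisfiable

1. q or not (not q and Dia ((s implies r) and r)), 0
2. not (not q and Dia ((s implies r) and r)), 0
3. not Dia ((s implies r) and r), 0
4. not ((s implies r) and r), 0
5. not r, 0
Accessibility: 0R0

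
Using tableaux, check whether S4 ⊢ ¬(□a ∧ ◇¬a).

Yes, valid

Tableau for the negation □a ∧ ◇¬a:
1. □a ∧ ◇¬a, w0
2. □a, w0   [∧-rule on 1]
3. ◇¬a, w0   [∧-rule on 1]
4. a, w0   [□-rule on 2 via w0Rw0]
5. ¬a, w1   [◇-rule on 3: fresh world w1, w0Rw1]
6. a, w1   [□-rule on 2 via w0Rw1]
Accessibility: w0Rw0, w0Rw1, w1Rw1
Branch closes: a and ¬a both at w1.
All branches of the negation close; one closing branch shown above.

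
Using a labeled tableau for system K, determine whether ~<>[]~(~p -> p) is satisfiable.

1. ~<>[]~(~p -> p), w0

Satisfiable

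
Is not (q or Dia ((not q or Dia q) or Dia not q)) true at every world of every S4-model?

Tableau for the negation q or Dia ((not q or Dia q) or Dia not q):
1. q or Dia ((not q or Dia q) or Dia not q), 0
2. Dia ((not q or Dia q) or Dia not q), 0
3. (not q or Dia q) or Dia not q, 1
4. Dia not q, 1
5. not q, 2
Accessibility: 0R0, 0R1, 0R2, 1R1, 1R2, 2R2
The negation has an open branch (countermodel exists).

Invalid (countermodel exists)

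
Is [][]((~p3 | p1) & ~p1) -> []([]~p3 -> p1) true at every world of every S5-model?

Invalid (countermodel exists)

Tableau for the negation ~([][]((~p3 | p1) & ~p1) -> []([]~p3 -> p1)):
1. ~([][]((~p3 | p1) & ~p1) -> []([]~p3 -> p1)), u
2. [][]((~p3 | p1) & ~p1), u
3. ~[]([]~p3 -> p1), u
4. []((~p3 | p1) & ~p1), u
5. (~p3 | p1) & ~p1, u
6. ~p3 | p1, u
7. ~p1, u
8. ~p3, u
9. ~([]~p3 -> p1), v
10. []~p3, v
11. ~p1, v
12. []((~p3 | p1) & ~p1), v
13. (~p3 | p1) & ~p1, v
14. ~p3 | p1, v
15. ~p3, v
Accessibility: uRu, uRv, vRu, vRv
The negation has an open branch (countermodel exists).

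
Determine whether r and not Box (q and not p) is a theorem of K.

Not valid

Tableau for the negation not (r and not Box (q and not p)):
1. not (r and not Box (q and not p)), 0
2. Box (q and not p), 0   [neg-and-rule on 1 (branches; this branch)]
The negation has an open branch (countermodel exists).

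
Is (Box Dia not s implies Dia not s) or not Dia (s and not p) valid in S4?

Valid in S4

Tableau for the negation not ((Box Dia not s implies Dia not s) or not Dia (s and not p)):
1. not ((Box Dia not s implies Dia not s) or not Dia (s and not p)), 0
2. not (Box Dia not s implies Dia not s), 0
3. Dia (s and not p), 0
4. Box Dia not s, 0
5. not Dia not s, 0
6. Dia not s, 0
7. s, 0
8. s and not p, 1
9. s, 1
10. not p, 1
11. Dia not s, 1
12. not s, 2
13. Dia not s, 2
14. s, 2
Accessibility: 0R0, 0R1, 0R2, 1R1, 2R2
Branch closes: s and not s both at 2.
All branches of the negation close; one closing branch shown above.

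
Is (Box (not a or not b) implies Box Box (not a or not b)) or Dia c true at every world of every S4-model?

Yes, valid

Tableau for the negation not ((Box (not a or not b) implies Box Box (not a or not b)) or Dia c):
1. not ((Box (not a or not b) implies Box Box (not a or not b)) or Dia c), 0
2. not (Box (not a or not b) implies Box Box (not a or not b)), 0
3. not Dia c, 0
4. Box (not a or not b), 0
5. not Box Box (not a or not b), 0
6. not c, 0
7. not a or not b, 0
8. not b, 0
9. not Box (not a or not b), 1
10. not c, 1
11. not a or not b, 1
12. not b, 1
13. not (not a or not b), 2
14. a, 2
15. b, 2
16. not c, 2
17. not a or not b, 2
18. not b, 2
Accessibility: 0R0, 0R1, 0R2, 1R1, 1R2, 2R2
Branch closes: b and not b both at 2.
Every branch of the negation's tableau closes; the branch above is one of them.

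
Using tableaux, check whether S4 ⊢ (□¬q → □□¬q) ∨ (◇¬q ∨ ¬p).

Valid in S4

Tableau for the negation ¬((□¬q → □□¬q) ∨ (◇¬q ∨ ¬p)):
1. ¬((□¬q → □□¬q) ∨ (◇¬q ∨ ¬p)), 0
2. ¬(□¬q → □□¬q), 0
3. ¬(◇¬q ∨ ¬p), 0
4. □¬q, 0
5. ¬□□¬q, 0
6. ¬◇¬q, 0
7. p, 0
8. ¬q, 0
9. q, 0
Accessibility: 0R0
Branch closes: q and ¬q both at 0.
Every branch of the negation's tableau closes; the branch above is one of them.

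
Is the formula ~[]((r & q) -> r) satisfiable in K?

Unsatisfiable (every branch closes)

1. ~[]((r & q) -> r), u
2. ~((r & q) -> r), v
3. r & q, v
4. ~r, v
5. r, v
6. q, v
Accessibility: uRv
Branch closes: r and ~r both at v.
Every branch closes; the branch above is one of them.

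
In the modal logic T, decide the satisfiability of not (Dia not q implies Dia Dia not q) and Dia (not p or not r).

No, unsatisfiable

1. not (Dia not q implies Dia Dia not q) and Dia (not p or not r), u
2. not (Dia not q implies Dia Dia not q), u
3. Dia (not p or not r), u
4. Dia not q, u
5. not Dia Dia not q, u
6. not Dia not q, u
7. q, u
8. not p or not r, v
9. not Dia not q, v
10. q, v
11. not r, v
12. not q, w
13. not Dia not q, w
14. q, w
Accessibility: uRu, uRv, uRw, vRv, wRw
Branch closes: q and not q both at w.
Every branch closes; the branch above is one of them.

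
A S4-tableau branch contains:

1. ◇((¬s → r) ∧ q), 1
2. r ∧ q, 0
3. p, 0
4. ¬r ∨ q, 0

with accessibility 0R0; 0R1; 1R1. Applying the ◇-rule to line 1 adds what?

a fresh world 2 with 1R2, and (¬s → r) ∧ q at 2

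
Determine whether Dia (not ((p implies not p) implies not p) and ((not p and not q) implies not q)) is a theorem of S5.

Invalid (countermodel exists)

Tableau for the negation not Dia (not ((p implies not p) implies not p) and ((not p and not q) implies not q)):
1. not Dia (not ((p implies not p) implies not p) and ((not p and not q) implies not q)), 0
2. not (not ((p implies not p) implies not p) and ((not p and not q) implies not q)), 0   [neg-Dia-rule on 1 via 0R0]
3. (p implies not p) implies not p, 0   [neg-and-rule on 2 (branches; this branch)]
4. not p, 0   [implies-rule on 3 (branches; this branch)]
Accessibility: 0R0
The negation has an open branch (countermodel exists).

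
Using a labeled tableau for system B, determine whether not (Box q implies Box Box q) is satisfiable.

Yes, satisfiable

1. not (Box q implies Box Box q), u
2. Box q, u
3. not Box Box q, u
4. q, u
5. not Box q, v
6. q, v
7. not q, w
Accessibility: uRu, uRv, vRu, vRv, vRw, wRv, wRw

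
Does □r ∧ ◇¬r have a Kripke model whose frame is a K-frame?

Unsatisfiable (every branch closes)

1. □r ∧ ◇¬r, u
2. □r, u   [∧-rule on 1]
3. ◇¬r, u   [∧-rule on 1]
4. ¬r, v   [◇-rule on 3: fresh world v, uRv]
5. r, v   [□-rule on 2 via uRv]
Accessibility: uRv
Branch closes: r and ¬r both at v.
All branches of the tableau close; one closing branch shown above.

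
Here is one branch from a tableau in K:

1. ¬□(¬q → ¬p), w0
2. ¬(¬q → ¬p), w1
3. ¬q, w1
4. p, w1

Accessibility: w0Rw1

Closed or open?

Not closed

No world carries both an atom and its negation.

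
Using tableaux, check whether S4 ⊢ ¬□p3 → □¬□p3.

Tableau for the negation ¬(¬□p3 → □¬□p3):
1. ¬(¬□p3 → □¬□p3), u
2. ¬□p3, u
3. ¬□¬□p3, u
4. ¬p3, v
5. □p3, w
6. p3, w
Accessibility: uRu, uRv, uRw, vRv, wRw
The negation has an open branch (countermodel exists).

No, not valid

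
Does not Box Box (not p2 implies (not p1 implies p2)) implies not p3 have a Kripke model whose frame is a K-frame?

1. not Box Box (not p2 implies (not p1 implies p2)) implies not p3, 0
2. not p3, 0   [implies-rule on 1 (branches; this branch)]

Satisfiable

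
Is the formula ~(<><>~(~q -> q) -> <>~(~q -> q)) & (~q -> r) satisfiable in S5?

1. ~(<><>~(~q -> q) -> <>~(~q -> q)) & (~q -> r), u
2. ~(<><>~(~q -> q) -> <>~(~q -> q)), u   [&-rule on 1]
3. ~q -> r, u   [&-rule on 1]
4. <><>~(~q -> q), u   [~->-rule on 2]
5. ~<>~(~q -> q), u   [~->-rule on 2]
6. ~q -> q, u   [~<>-rule on 5 via uRu]
7. r, u   [->-rule on 3 (branches; this branch)]
8. q, u   [->-rule on 6 (branches; this branch)]
9. <>~(~q -> q), v   [<>-rule on 4: fresh world v, uRv]
10. ~q -> q, v   [~<>-rule on 5 via uRv]
11. q, v   [->-rule on 10 (branches; this branch)]
12. ~(~q -> q), w   [<>-rule on 9: fresh world w, vRw]
13. ~q, w   [~->-rule on 12]
14. ~q -> q, w   [~<>-rule on 5 via uRw]
15. q, w   [->-rule on 14 (branches; this branch)]
Accessibility: uRu, uRv, uRw, vRu, vRv, vRw, wRu, wRv, wRw
Branch closes: q and ~q both at w.
Every branch closes; the branch above is one of them.

Unsatisfiable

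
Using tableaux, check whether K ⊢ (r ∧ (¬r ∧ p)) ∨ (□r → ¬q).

No, not valid

Tableau for the negation ¬((r ∧ (¬r ∧ p)) ∨ (□r → ¬q)):
1. ¬((r ∧ (¬r ∧ p)) ∨ (□r → ¬q)), u
2. ¬(r ∧ (¬r ∧ p)), u
3. ¬(□r → ¬q), u
4. □r, u
5. q, u
6. ¬(¬r ∧ p), u
7. ¬p, u
The negation has an open branch (countermodel exists).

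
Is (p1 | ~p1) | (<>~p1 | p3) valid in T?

Tableau for the negation ~((p1 | ~p1) | (<>~p1 | p3)):
1. ~((p1 | ~p1) | (<>~p1 | p3)), 0
2. ~(p1 | ~p1), 0
3. ~(<>~p1 | p3), 0
4. ~p1, 0
5. p1, 0
Accessibility: 0R0
Branch closes: p1 and ~p1 both at 0.
All branches of the negation close; one closing branch shown above.

Valid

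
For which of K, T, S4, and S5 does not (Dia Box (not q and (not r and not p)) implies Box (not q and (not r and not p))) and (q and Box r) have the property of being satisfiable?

K

T-tableau for the formula:
1. not (Dia Box (not q and (not r and not p)) implies Box (not q and (not r and not p))) and (q and Box r), w0
2. not (Dia Box (not q and (not r and not p)) implies Box (not q and (not r and not p))), w0
3. q and Box r, w0
4. Dia Box (not q and (not r and not p)), w0
5. not Box (not q and (not r and not p)), w0
6. q, w0
7. Box r, w0
8. r, w0
9. Box (not q and (not r and not p)), w1
10. r, w1
11. not q and (not r and not p), w1
12. not q, w1
13. not r and not p, w1
14. not r, w1
15. not p, w1
Accessibility: w0Rw0, w0Rw1, w1Rw1
Branch closes: r and not r both at w1.
Every branch closes (one shown): unsatisfiable in T, hence also in S4, S5 (every S4/S5-frame is a T-frame).
K-tableau for the formula:
1. not (Dia Box (not q and (not r and not p)) implies Box (not q and (not r and not p))) and (q and Box r), w0
2. not (Dia Box (not q and (not r and not p)) implies Box (not q and (not r and not p))), w0
3. q and Box r, w0
4. Dia Box (not q and (not r and not p)), w0
5. not Box (not q and (not r and not p)), w0
6. q, w0
7. Box r, w0
8. Box (not q and (not r and not p)), w1
9. r, w1
10. not (not q and (not r and not p)), w2
11. r, w2
12. not (not r and not p), w2
13. p, w2
Accessibility: w0Rw1, w0Rw2
Complete open branch: satisfiable in K.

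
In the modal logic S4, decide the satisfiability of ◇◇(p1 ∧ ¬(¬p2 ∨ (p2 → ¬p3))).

1. ◇◇(p1 ∧ ¬(¬p2 ∨ (p2 → ¬p3))), u
2. ◇(p1 ∧ ¬(¬p2 ∨ (p2 → ¬p3))), v
3. p1 ∧ ¬(¬p2 ∨ (p2 → ¬p3)), w
4. p1, w
5. ¬(¬p2 ∨ (p2 → ¬p3)), w
6. p2, w
7. ¬(p2 → ¬p3), w
8. p3, w
Accessibility: uRu, uRv, uRw, vRv, vRw, wRw

Satisfiable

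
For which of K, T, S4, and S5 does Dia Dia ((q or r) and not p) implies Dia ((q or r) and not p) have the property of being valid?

S4, S5

T-tableau for the negation not (Dia Dia ((q or r) and not p) implies Dia ((q or r) and not p)):
1. not (Dia Dia ((q or r) and not p) implies Dia ((q or r) and not p)), 0
2. Dia Dia ((q or r) and not p), 0   [neg-implies-rule on 1]
3. not Dia ((q or r) and not p), 0   [neg-implies-rule on 1]
4. not ((q or r) and not p), 0   [neg-Dia-rule on 3 via 0R0]
5. p, 0   [neg-and-rule on 4 (branches; this branch)]
6. Dia ((q or r) and not p), 1   [Dia-rule on 2: fresh world 1, 0R1]
7. not ((q or r) and not p), 1   [neg-Dia-rule on 3 via 0R1]
8. p, 1   [neg-and-rule on 7 (branches; this branch)]
9. (q or r) and not p, 2   [Dia-rule on 6: fresh world 2, 1R2]
10. q or r, 2   [and-rule on 9]
11. not p, 2   [and-rule on 9]
12. r, 2   [or-rule on 10 (branches; this branch)]
Accessibility: 0R0, 0R1, 1R1, 1R2, 2R2
Complete open branch: countermodel on a T-frame, so not valid in T, nor in K (the same frame is also a K-frame).
S4-tableau for the negation not (Dia Dia ((q or r) and not p) implies Dia ((q or r) and not p)):
1. not (Dia Dia ((q or r) and not p) implies Dia ((q or r) and not p)), 0
2. Dia Dia ((q or r) and not p), 0   [neg-implies-rule on 1]
3. not Dia ((q or r) and not p), 0   [neg-implies-rule on 1]
4. not ((q or r) and not p), 0   [neg-Dia-rule on 3 via 0R0]
5. not (q or r), 0   [neg-and-rule on 4 (branches; this branch)]
6. not q, 0   [neg-or-rule on 5]
7. not r, 0   [neg-or-rule on 5]
8. Dia ((q or r) and not p), 1   [Dia-rule on 2: fresh world 1, 0R1]
9. not ((q or r) and not p), 1   [neg-Dia-rule on 3 via 0R1]
10. not (q or r), 1   [neg-and-rule on 9 (branches; this branch)]
11. not q, 1   [neg-or-rule on 10]
12. not r, 1   [neg-or-rule on 10]
13. (q or r) and not p, 2   [Dia-rule on 8: fresh world 2, 1R2]
14. q or r, 2   [and-rule on 13]
15. not p, 2   [and-rule on 13]
16. not ((q or r) and not p), 2   [neg-Dia-rule on 3 via 0R2]
17. r, 2   [or-rule on 14 (branches; this branch)]
18. not (q or r), 2   [neg-and-rule on 16 (branches; this branch)]
19. not q, 2   [neg-or-rule on 18]
20. not r, 2   [neg-or-rule on 18]
Accessibility: 0R0, 0R1, 0R2, 1R1, 1R2, 2R2
Branch closes: r and not r both at 2.
Every branch closes (one shown): valid in S4, hence also in S5 (every theorem of S4 is a theorem of S5).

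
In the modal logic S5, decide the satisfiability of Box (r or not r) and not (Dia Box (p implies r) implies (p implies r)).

1. Box (r or not r) and not (Dia Box (p implies r) implies (p implies r)), u
2. Box (r or not r), u
3. not (Dia Box (p implies r) implies (p implies r)), u
4. Dia Box (p implies r), u
5. not (p implies r), u
6. p, u
7. not r, u
8. r or not r, u
9. Box (p implies r), v
10. r or not r, v
11. p implies r, u
12. p implies r, v
13. not r, v
14. r, u
Accessibility: uRu, uRv, vRu, vRv
Branch closes: r and not r both at u.
All branches of the tableau close; one closing branch shown above.

Unsatisfiable (every branch closes)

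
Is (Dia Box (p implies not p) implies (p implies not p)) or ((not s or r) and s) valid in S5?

Tableau for the negation not ((Dia Box (p implies not p) implies (p implies not p)) or ((not s or r) and s)):
1. not ((Dia Box (p implies not p) implies (p implies not p)) or ((not s or r) and s)), u
2. not (Dia Box (p implies not p) implies (p implies not p)), u   [neg-or-rule on 1]
3. not ((not s or r) and s), u   [neg-or-rule on 1]
4. Dia Box (p implies not p), u   [neg-implies-rule on 2]
5. not (p implies not p), u   [neg-implies-rule on 2]
6. p, u   [neg-implies-rule on 5]
7. not (not s or r), u   [neg-and-rule on 3 (branches; this branch)]
8. s, u   [neg-or-rule on 7]
9. not r, u   [neg-or-rule on 7]
10. Box (p implies not p), v   [Dia-rule on 4: fresh world v, uRv]
11. p implies not p, u   [Box-rule on 10 via vRu]
12. p implies not p, v   [Box-rule on 10 via vRv]
13. not p, u   [implies-rule on 11 (branches; this branch)]
Accessibility: uRu, uRv, vRu, vRv
Branch closes: p and not p both at u.
Every branch of the negation's tableau closes; the branch above is one of them.

Valid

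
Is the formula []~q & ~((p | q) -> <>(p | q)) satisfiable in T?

No, unsatisfiable

1. []~q & ~((p | q) -> <>(p | q)), u
2. []~q, u
3. ~((p | q) -> <>(p | q)), u
4. p | q, u
5. ~<>(p | q), u
6. ~q, u
7. ~(p | q), u
8. ~p, u
9. q, u
Accessibility: uRu
Branch closes: q and ~q both at u.
Every branch closes; the branch above is one of them.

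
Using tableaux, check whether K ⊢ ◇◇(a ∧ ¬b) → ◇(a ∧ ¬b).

Tableau for the negation ¬(◇◇(a ∧ ¬b) → ◇(a ∧ ¬b)):
1. ¬(◇◇(a ∧ ¬b) → ◇(a ∧ ¬b)), u
2. ◇◇(a ∧ ¬b), u
3. ¬◇(a ∧ ¬b), u
4. ◇(a ∧ ¬b), v
5. ¬(a ∧ ¬b), v
6. b, v
7. a ∧ ¬b, w
8. a, w
9. ¬b, w
Accessibility: uRv, vRw
The negation has an open branch (countermodel exists).

Not valid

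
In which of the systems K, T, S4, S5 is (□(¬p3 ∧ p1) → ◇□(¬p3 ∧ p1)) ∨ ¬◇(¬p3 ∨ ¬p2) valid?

T, S4, S5

K-tableau for the negation ¬((□(¬p3 ∧ p1) → ◇□(¬p3 ∧ p1)) ∨ ¬◇(¬p3 ∨ ¬p2)):
1. ¬((□(¬p3 ∧ p1) → ◇□(¬p3 ∧ p1)) ∨ ¬◇(¬p3 ∨ ¬p2)), w0
2. ¬(□(¬p3 ∧ p1) → ◇□(¬p3 ∧ p1)), w0
3. ◇(¬p3 ∨ ¬p2), w0
4. □(¬p3 ∧ p1), w0
5. ¬◇□(¬p3 ∧ p1), w0
6. ¬p3 ∨ ¬p2, w1
7. ¬p3 ∧ p1, w1
8. ¬p3, w1
9. p1, w1
10. ¬□(¬p3 ∧ p1), w1
11. ¬p2, w1
12. ¬(¬p3 ∧ p1), w2
13. ¬p1, w2
Accessibility: w0Rw1, w1Rw2
Complete open branch: countermodel on a K-frame, so not valid in K.
T-tableau for the negation ¬((□(¬p3 ∧ p1) → ◇□(¬p3 ∧ p1)) ∨ ¬◇(¬p3 ∨ ¬p2)):
1. ¬((□(¬p3 ∧ p1) → ◇□(¬p3 ∧ p1)) ∨ ¬◇(¬p3 ∨ ¬p2)), w0
2. ¬(□(¬p3 ∧ p1) → ◇□(¬p3 ∧ p1)), w0
3. ◇(¬p3 ∨ ¬p2), w0
4. □(¬p3 ∧ p1), w0
5. ¬◇□(¬p3 ∧ p1), w0
6. ¬p3 ∧ p1, w0
7. ¬p3, w0
8. p1, w0
9. ¬□(¬p3 ∧ p1), w0
10. ¬p3 ∨ ¬p2, w1
11. ¬p3 ∧ p1, w1
12. ¬p3, w1
13. p1, w1
14. ¬□(¬p3 ∧ p1), w1
15. ¬p2, w1
16. ¬(¬p3 ∧ p1), w2
17. ¬p3 ∧ p1, w2
18. ¬p3, w2
19. p1, w2
20. ¬□(¬p3 ∧ p1), w2
21. ¬p1, w2
Accessibility: w0Rw0, w0Rw1, w0Rw2, w1Rw1, w2Rw2
Branch closes: p1 and ¬p1 both at w2.
Every branch closes (one shown): valid in T, hence also in S4, S5 (every theorem of T is a theorem of S4 and S5).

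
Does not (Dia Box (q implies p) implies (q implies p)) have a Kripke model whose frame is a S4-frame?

1. not (Dia Box (q implies p) implies (q implies p)), u
2. Dia Box (q implies p), u
3. not (q implies p), u
4. q, u
5. not p, u
6. Box (q implies p), v
7. q implies p, v
8. p, v
Accessibility: uRu, uRv, vRv

Satisfiable (open branch found)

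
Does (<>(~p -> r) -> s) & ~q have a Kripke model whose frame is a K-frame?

1. (<>(~p -> r) -> s) & ~q, w0
2. <>(~p -> r) -> s, w0
3. ~q, w0
4. s, w0

Satisfiable (open branch found)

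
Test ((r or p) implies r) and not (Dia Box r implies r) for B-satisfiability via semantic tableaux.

No, unsatisfiable

1. ((r or p) implies r) and not (Dia Box r implies r), u
2. (r or p) implies r, u
3. not (Dia Box r implies r), u
4. Dia Box r, u
5. not r, u
6. not (r or p), u
7. not p, u
8. Box r, v
9. r, u
Accessibility: uRu, uRv, vRu, vRv
Branch closes: r and not r both at u.
All branches of the tableau close; one closing branch shown above.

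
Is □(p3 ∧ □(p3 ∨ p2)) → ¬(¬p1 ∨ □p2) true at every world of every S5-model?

No, not valid

Tableau for the negation ¬(□(p3 ∧ □(p3 ∨ p2)) → ¬(¬p1 ∨ □p2)):
1. ¬(□(p3 ∧ □(p3 ∨ p2)) → ¬(¬p1 ∨ □p2)), u
2. □(p3 ∧ □(p3 ∨ p2)), u   [¬→-rule on 1]
3. ¬p1 ∨ □p2, u   [¬→-rule on 1]
4. p3 ∧ □(p3 ∨ p2), u   [□-rule on 2 via uRu]
5. p3, u   [∧-rule on 4]
6. □(p3 ∨ p2), u   [∧-rule on 4]
7. p3 ∨ p2, u   [□-rule on 6 via uRu]
8. □p2, u   [∨-rule on 3 (branches; this branch)]
9. p2, u   [□-rule on 8 via uRu]
Accessibility: uRu
The negation has an open branch (countermodel exists).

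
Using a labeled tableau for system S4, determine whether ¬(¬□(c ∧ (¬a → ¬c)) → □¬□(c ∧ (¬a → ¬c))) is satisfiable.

1. ¬(¬□(c ∧ (¬a → ¬c)) → □¬□(c ∧ (¬a → ¬c))), w0
2. ¬□(c ∧ (¬a → ¬c)), w0
3. ¬□¬□(c ∧ (¬a → ¬c)), w0
4. ¬(c ∧ (¬a → ¬c)), w1
5. ¬(¬a → ¬c), w1
6. ¬a, w1
7. c, w1
8. □(c ∧ (¬a → ¬c)), w2
9. c ∧ (¬a → ¬c), w2
10. c, w2
11. ¬a → ¬c, w2
12. a, w2
Accessibility: w0Rw0, w0Rw1, w0Rw2, w1Rw1, w2Rw2

Satisfiable (open branch found)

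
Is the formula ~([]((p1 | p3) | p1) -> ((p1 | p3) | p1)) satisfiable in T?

1. ~([]((p1 | p3) | p1) -> ((p1 | p3) | p1)), 0
2. []((p1 | p3) | p1), 0   [~->-rule on 1]
3. ~((p1 | p3) | p1), 0   [~->-rule on 1]
4. ~(p1 | p3), 0   [~|-rule on 3]
5. ~p1, 0   [~|-rule on 3]
6. ~p3, 0   [~|-rule on 4]
7. (p1 | p3) | p1, 0   [[]-rule on 2 via 0R0]
8. p1 | p3, 0   [|-rule on 7 (branches; this branch)]
9. p3, 0   [|-rule on 8 (branches; this branch)]
Accessibility: 0R0
Branch closes: p3 and ~p3 both at 0.
(One branch shown.) All branches close.

Unsatisfiable (every branch closes)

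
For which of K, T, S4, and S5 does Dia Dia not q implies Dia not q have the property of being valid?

S4, S5

T-tableau for the negation not (Dia Dia not q implies Dia not q):
1. not (Dia Dia not q implies Dia not q), 0
2. Dia Dia not q, 0
3. not Dia not q, 0
4. q, 0
5. Dia not q, 1
6. q, 1
7. not q, 2
Accessibility: 0R0, 0R1, 1R1, 1R2, 2R2
Complete open branch: countermodel on a T-frame, so not valid in T, nor in K (the same frame is also a K-frame).
S4-tableau for the negation not (Dia Dia not q implies Dia not q):
1. not (Dia Dia not q implies Dia not q), 0
2. Dia Dia not q, 0
3. not Dia not q, 0
4. q, 0
5. Dia not q, 1
6. q, 1
7. not q, 2
8. q, 2
Accessibility: 0R0, 0R1, 0R2, 1R1, 1R2, 2R2
Branch closes: q and not q both at 2.
Every branch closes (one shown): valid in S4, hence also in S5 (every theorem of S4 is a theorem of S5).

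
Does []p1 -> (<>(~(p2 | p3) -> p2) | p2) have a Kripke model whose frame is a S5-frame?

Yes, satisfiable

1. []p1 -> (<>(~(p2 | p3) -> p2) | p2), u
2. <>(~(p2 | p3) -> p2) | p2, u
3. p2, u
Accessibility: uRu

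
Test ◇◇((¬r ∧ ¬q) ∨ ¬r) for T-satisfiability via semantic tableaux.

1. ◇◇((¬r ∧ ¬q) ∨ ¬r), 0
2. ◇((¬r ∧ ¬q) ∨ ¬r), 1
3. (¬r ∧ ¬q) ∨ ¬r, 2
4. ¬r, 2
Accessibility: 0R0, 0R1, 1R1, 1R2, 2R2

Satisfiable (open branch found)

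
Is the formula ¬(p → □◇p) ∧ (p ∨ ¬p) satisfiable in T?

Satisfiable

1. ¬(p → □◇p) ∧ (p ∨ ¬p), 0
2. ¬(p → □◇p), 0
3. p ∨ ¬p, 0
4. p, 0
5. ¬□◇p, 0
6. ¬◇p, 1
7. ¬p, 1
Accessibility: 0R0, 0R1, 1R1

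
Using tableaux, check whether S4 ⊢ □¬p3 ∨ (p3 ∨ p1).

Tableau for the negation ¬(□¬p3 ∨ (p3 ∨ p1)):
1. ¬(□¬p3 ∨ (p3 ∨ p1)), w0
2. ¬□¬p3, w0
3. ¬(p3 ∨ p1), w0
4. ¬p3, w0
5. ¬p1, w0
6. p3, w1
Accessibility: w0Rw0, w0Rw1, w1Rw1
The negation has an open branch (countermodel exists).

Invalid (countermodel exists)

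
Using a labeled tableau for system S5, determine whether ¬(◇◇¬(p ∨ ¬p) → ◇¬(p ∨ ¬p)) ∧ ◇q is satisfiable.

Unsatisfiable

1. ¬(◇◇¬(p ∨ ¬p) → ◇¬(p ∨ ¬p)) ∧ ◇q, u
2. ¬(◇◇¬(p ∨ ¬p) → ◇¬(p ∨ ¬p)), u
3. ◇q, u
4. ◇◇¬(p ∨ ¬p), u
5. ¬◇¬(p ∨ ¬p), u
6. p ∨ ¬p, u
7. ¬p, u
8. q, v
9. p ∨ ¬p, v
10. ¬p, v
11. ◇¬(p ∨ ¬p), w
12. p ∨ ¬p, w
13. ¬p, w
14. ¬(p ∨ ¬p), x
15. ¬p, x
16. p, x
Accessibility: uRu, uRv, uRw, uRx, vRu, vRv, vRw, vRx, wRu, wRv, wRw, wRx, xRu, xRv, xRw, xRx
Branch closes: p and ¬p both at x.
Every branch closes; the branch above is one of them.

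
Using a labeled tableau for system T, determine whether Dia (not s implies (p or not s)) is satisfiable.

1. Dia (not s implies (p or not s)), u
2. not s implies (p or not s), v
3. p or not s, v
4. not s, v
Accessibility: uRu, uRv, vRv

Yes, satisfiable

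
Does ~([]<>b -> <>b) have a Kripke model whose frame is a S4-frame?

1. ~([]<>b -> <>b), 0
2. []<>b, 0   [~->-rule on 1]
3. ~<>b, 0   [~->-rule on 1]
4. <>b, 0   [[]-rule on 2 via 0R0]
5. ~b, 0   [~<>-rule on 3 via 0R0]
6. b, 1   [<>-rule on 4: fresh world 1, 0R1]
7. <>b, 1   [[]-rule on 2 via 0R1]
8. ~b, 1   [~<>-rule on 3 via 0R1]
Accessibility: 0R0, 0R1, 1R1
Branch closes: b and ~b both at 1.
(One branch shown.) All branches close.

No, unsatisfiable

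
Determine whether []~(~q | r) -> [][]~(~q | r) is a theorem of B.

Invalid (countermodel exists)

Tableau for the negation ~([]~(~q | r) -> [][]~(~q | r)):
1. ~([]~(~q | r) -> [][]~(~q | r)), u
2. []~(~q | r), u
3. ~[][]~(~q | r), u
4. ~(~q | r), u
5. q, u
6. ~r, u
7. ~[]~(~q | r), v
8. ~(~q | r), v
9. q, v
10. ~r, v
11. ~q | r, w
12. r, w
Accessibility: uRu, uRv, vRu, vRv, vRw, wRv, wRw
The negation has an open branch (countermodel exists).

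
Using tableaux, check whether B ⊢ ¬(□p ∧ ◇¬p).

Valid in B

Tableau for the negation □p ∧ ◇¬p:
1. □p ∧ ◇¬p, u
2. □p, u
3. ◇¬p, u
4. p, u
5. ¬p, v
6. p, v
Accessibility: uRu, uRv, vRu, vRv
Branch closes: p and ¬p both at v.
Every branch of the negation's tableau closes; the branch above is one of them.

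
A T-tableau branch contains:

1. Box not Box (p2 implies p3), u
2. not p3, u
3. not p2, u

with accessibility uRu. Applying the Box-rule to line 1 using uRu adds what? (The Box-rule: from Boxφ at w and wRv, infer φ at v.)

not Box (p2 implies p3), u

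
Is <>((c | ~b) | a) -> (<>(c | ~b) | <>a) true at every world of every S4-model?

Tableau for the negation ~(<>((c | ~b) | a) -> (<>(c | ~b) | <>a)):
1. ~(<>((c | ~b) | a) -> (<>(c | ~b) | <>a)), u
2. <>((c | ~b) | a), u   [~->-rule on 1]
3. ~(<>(c | ~b) | <>a), u   [~->-rule on 1]
4. ~<>(c | ~b), u   [~|-rule on 3]
5. ~<>a, u   [~|-rule on 3]
6. ~(c | ~b), u   [~<>-rule on 4 via uRu]
7. ~c, u   [~|-rule on 6]
8. b, u   [~|-rule on 6]
9. ~a, u   [~<>-rule on 5 via uRu]
10. (c | ~b) | a, v   [<>-rule on 2: fresh world v, uRv]
11. ~(c | ~b), v   [~<>-rule on 4 via uRv]
12. ~c, v   [~|-rule on 11]
13. b, v   [~|-rule on 11]
14. ~a, v   [~<>-rule on 5 via uRv]
15. c | ~b, v   [|-rule on 10 (branches; this branch)]
16. ~b, v   [|-rule on 15 (branches; this branch)]
Accessibility: uRu, uRv, vRv
Branch closes: b and ~b both at v.
Every branch of the negation's tableau closes; the branch above is one of them.

Yes, valid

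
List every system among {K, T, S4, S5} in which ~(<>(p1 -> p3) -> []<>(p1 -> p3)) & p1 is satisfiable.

S5-tableau for the formula:
1. ~(<>(p1 -> p3) -> []<>(p1 -> p3)) & p1, w0
2. ~(<>(p1 -> p3) -> []<>(p1 -> p3)), w0   [&-rule on 1]
3. p1, w0   [&-rule on 1]
4. <>(p1 -> p3), w0   [~->-rule on 2]
5. ~[]<>(p1 -> p3), w0   [~->-rule on 2]
6. p1 -> p3, w1   [<>-rule on 4: fresh world w1, w0Rw1]
7. p3, w1   [->-rule on 6 (branches; this branch)]
8. ~<>(p1 -> p3), w2   [~[]-rule on 5: fresh world w2, w0Rw2]
9. ~(p1 -> p3), w0   [~<>-rule on 8 via w2Rw0]
10. ~p3, w0   [~->-rule on 9]
11. ~(p1 -> p3), w1   [~<>-rule on 8 via w2Rw1]
12. p1, w1   [~->-rule on 11]
13. ~p3, w1   [~->-rule on 11]
Accessibility: w0Rw0, w0Rw1, w0Rw2, w1Rw0, w1Rw1, w1Rw2, w2Rw0, w2Rw1, w2Rw2
Branch closes: p3 and ~p3 both at w1.
Every branch closes (one shown): unsatisfiable in S5.
S4-tableau for the formula:
1. ~(<>(p1 -> p3) -> []<>(p1 -> p3)) & p1, w0
2. ~(<>(p1 -> p3) -> []<>(p1 -> p3)), w0   [&-rule on 1]
3. p1, w0   [&-rule on 1]
4. <>(p1 -> p3), w0   [~->-rule on 2]
5. ~[]<>(p1 -> p3), w0   [~->-rule on 2]
6. p1 -> p3, w1   [<>-rule on 4: fresh world w1, w0Rw1]
7. p3, w1   [->-rule on 6 (branches; this branch)]
8. ~<>(p1 -> p3), w2   [~[]-rule on 5: fresh world w2, w0Rw2]
9. ~(p1 -> p3), w2   [~<>-rule on 8 via w2Rw2]
10. p1, w2   [~->-rule on 9]
11. ~p3, w2   [~->-rule on 9]
Accessibility: w0Rw0, w0Rw1, w0Rw2, w1Rw1, w2Rw2
Complete open branch: satisfiable in S4, hence also in K, T (this S4-model is also a K-model and a T-model).

K, T, S4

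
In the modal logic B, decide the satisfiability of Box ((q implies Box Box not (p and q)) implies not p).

1. Box ((q implies Box Box not (p and q)) implies not p), w0
2. (q implies Box Box not (p and q)) implies not p, w0
3. not p, w0
Accessibility: w0Rw0

Satisfiable (open branch found)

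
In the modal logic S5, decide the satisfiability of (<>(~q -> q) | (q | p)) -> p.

1. (<>(~q -> q) | (q | p)) -> p, u
2. p, u
Accessibility: uRu

Yes, satisfiable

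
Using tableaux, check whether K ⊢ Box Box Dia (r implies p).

Tableau for the negation not Box Box Dia (r implies p):
1. not Box Box Dia (r implies p), 0
2. not Box Dia (r implies p), 1
3. not Dia (r implies p), 2
Accessibility: 0R1, 1R2
The negation has an open branch (countermodel exists).

No, not valid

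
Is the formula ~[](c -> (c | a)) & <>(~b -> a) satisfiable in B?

Unsatisfiable

1. ~[](c -> (c | a)) & <>(~b -> a), 0
2. ~[](c -> (c | a)), 0
3. <>(~b -> a), 0
4. ~(c -> (c | a)), 1
5. c, 1
6. ~(c | a), 1
7. ~c, 1
8. ~a, 1
Accessibility: 0R0, 0R1, 1R0, 1R1
Branch closes: c and ~c both at 1.
Every branch closes; the branch above is one of them.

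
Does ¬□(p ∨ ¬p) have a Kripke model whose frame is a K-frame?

Unsatisfiable (every branch closes)

1. ¬□(p ∨ ¬p), u
2. ¬(p ∨ ¬p), v
3. ¬p, v
4. p, v
Accessibility: uRv
Branch closes: p and ¬p both at v.
Every branch closes; the branch above is one of them.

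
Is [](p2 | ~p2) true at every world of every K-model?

Tableau for the negation ~[](p2 | ~p2):
1. ~[](p2 | ~p2), 0
2. ~(p2 | ~p2), 1   [~[]-rule on 1: fresh world 1, 0R1]
3. ~p2, 1   [~|-rule on 2]
4. p2, 1   [~|-rule on 2]
Accessibility: 0R1
Branch closes: p2 and ~p2 both at 1.
Every branch of the negation's tableau closes; the branch above is one of them.

Valid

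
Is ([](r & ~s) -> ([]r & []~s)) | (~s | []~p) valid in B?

Yes, valid

Tableau for the negation ~(([](r & ~s) -> ([]r & []~s)) | (~s | []~p)):
1. ~(([](r & ~s) -> ([]r & []~s)) | (~s | []~p)), w0
2. ~([](r & ~s) -> ([]r & []~s)), w0
3. ~(~s | []~p), w0
4. [](r & ~s), w0
5. ~([]r & []~s), w0
6. s, w0
7. ~[]~p, w0
8. r & ~s, w0
9. r, w0
10. ~s, w0
Accessibility: w0Rw0
Branch closes: s and ~s both at w0.
All branches of the negation close; one closing branch shown above.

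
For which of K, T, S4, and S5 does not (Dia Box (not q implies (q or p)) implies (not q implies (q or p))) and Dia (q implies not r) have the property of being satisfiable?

S5-tableau for the formula:
1. not (Dia Box (not q implies (q or p)) implies (not q implies (q or p))) and Dia (q implies not r), w0
2. not (Dia Box (not q implies (q or p)) implies (not q implies (q or p))), w0   [and-rule on 1]
3. Dia (q implies not r), w0   [and-rule on 1]
4. Dia Box (not q implies (q or p)), w0   [neg-implies-rule on 2]
5. not (not q implies (q or p)), w0   [neg-implies-rule on 2]
6. not q, w0   [neg-implies-rule on 5]
7. not (q or p), w0   [neg-implies-rule on 5]
8. not p, w0   [neg-or-rule on 7]
9. q implies not r, w1   [Dia-rule on 3: fresh world w1, w0Rw1]
10. not r, w1   [implies-rule on 9 (branches; this branch)]
11. Box (not q implies (q or p)), w2   [Dia-rule on 4: fresh world w2, w0Rw2]
12. not q implies (q or p), w0   [Box-rule on 11 via w2Rw0]
13. not q implies (q or p), w1   [Box-rule on 11 via w2Rw1]
14. not q implies (q or p), w2   [Box-rule on 11 via w2Rw2]
15. q or p, w0   [implies-rule on 12 (branches; this branch)]
16. q or p, w1   [implies-rule on 13 (branches; this branch)]
17. q or p, w2   [implies-rule on 14 (branches; this branch)]
18. p, w0   [or-rule on 15 (branches; this branch)]
Accessibility: w0Rw0, w0Rw1, w0Rw2, w1Rw0, w1Rw1, w1Rw2, w2Rw0, w2Rw1, w2Rw2
Branch closes: p and not p both at w0.
Every branch closes (one shown): unsatisfiable in S5.
S4-tableau for the formula:
1. not (Dia Box (not q implies (q or p)) implies (not q implies (q or p))) and Dia (q implies not r), w0
2. not (Dia Box (not q implies (q or p)) implies (not q implies (q or p))), w0   [and-rule on 1]
3. Dia (q implies not r), w0   [and-rule on 1]
4. Dia Box (not q implies (q or p)), w0   [neg-implies-rule on 2]
5. not (not q implies (q or p)), w0   [neg-implies-rule on 2]
6. not q, w0   [neg-implies-rule on 5]
7. not (q or p), w0   [neg-implies-rule on 5]
8. not p, w0   [neg-or-rule on 7]
9. q implies not r, w1   [Dia-rule on 3: fresh world w1, w0Rw1]
10. not r, w1   [implies-rule on 9 (branches; this branch)]
11. Box (not q implies (q or p)), w2   [Dia-rule on 4: fresh world w2, w0Rw2]
12. not q implies (q or p), w2   [Box-rule on 11 via w2Rw2]
13. q or p, w2   [implies-rule on 12 (branches; this branch)]
14. p, w2   [or-rule on 13 (branches; this branch)]
Accessibility: w0Rw0, w0Rw1, w0Rw2, w1Rw1, w2Rw2
Complete open branch: satisfiable in S4, hence also in K, T (this S4-model is also a K-model and a T-model).

K, T, S4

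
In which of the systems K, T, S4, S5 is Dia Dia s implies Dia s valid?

S4-tableau for the negation not (Dia Dia s implies Dia s):
1. not (Dia Dia s implies Dia s), 0
2. Dia Dia s, 0
3. not Dia s, 0
4. not s, 0
5. Dia s, 1
6. not s, 1
7. s, 2
8. not s, 2
Accessibility: 0R0, 0R1, 0R2, 1R1, 1R2, 2R2
Branch closes: s and not s both at 2.
Every branch closes (one shown): valid in S4, hence also in S5 (every theorem of S4 is a theorem of S5).
T-tableau for the negation not (Dia Dia s implies Dia s):
1. not (Dia Dia s implies Dia s), 0
2. Dia Dia s, 0
3. not Dia s, 0
4. not s, 0
5. Dia s, 1
6. not s, 1
7. s, 2
Accessibility: 0R0, 0R1, 1R1, 1R2, 2R2
Complete open branch: countermodel on a T-frame, so not valid in T, nor in K (the same frame is also a K-frame).

S4, S5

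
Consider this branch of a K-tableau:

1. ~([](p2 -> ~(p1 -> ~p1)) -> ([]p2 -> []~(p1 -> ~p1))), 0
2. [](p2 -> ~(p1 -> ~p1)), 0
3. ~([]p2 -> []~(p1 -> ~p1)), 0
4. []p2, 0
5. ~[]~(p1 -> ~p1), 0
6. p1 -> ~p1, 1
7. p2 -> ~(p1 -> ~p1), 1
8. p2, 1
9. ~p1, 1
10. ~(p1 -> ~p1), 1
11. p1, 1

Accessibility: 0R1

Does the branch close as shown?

Both p1 and ~p1 appear at 1.

Yes, closed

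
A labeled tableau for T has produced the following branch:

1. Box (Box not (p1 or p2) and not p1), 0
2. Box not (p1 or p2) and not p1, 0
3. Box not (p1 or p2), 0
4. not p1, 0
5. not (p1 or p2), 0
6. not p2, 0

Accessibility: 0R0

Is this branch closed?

Open

There is no literal clash: for every atom and world, at most one sign appears.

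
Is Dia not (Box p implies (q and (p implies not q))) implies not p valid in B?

Tableau for the negation not (Dia not (Box p implies (q and (p implies not q))) implies not p):
1. not (Dia not (Box p implies (q and (p implies not q))) implies not p), u
2. Dia not (Box p implies (q and (p implies not q))), u
3. p, u
4. not (Box p implies (q and (p implies not q))), v
5. Box p, v
6. not (q and (p implies not q)), v
7. p, v
8. not (p implies not q), v
9. q, v
Accessibility: uRu, uRv, vRu, vRv
The negation has an open branch (countermodel exists).

Not valid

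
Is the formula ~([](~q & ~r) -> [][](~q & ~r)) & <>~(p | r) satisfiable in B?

1. ~([](~q & ~r) -> [][](~q & ~r)) & <>~(p | r), 0
2. ~([](~q & ~r) -> [][](~q & ~r)), 0   [&-rule on 1]
3. <>~(p | r), 0   [&-rule on 1]
4. [](~q & ~r), 0   [~->-rule on 2]
5. ~[][](~q & ~r), 0   [~->-rule on 2]
6. ~q & ~r, 0   [[]-rule on 4 via 0R0]
7. ~q, 0   [&-rule on 6]
8. ~r, 0   [&-rule on 6]
9. ~(p | r), 1   [<>-rule on 3: fresh world 1, 0R1]
10. ~p, 1   [~|-rule on 9]
11. ~r, 1   [~|-rule on 9]
12. ~q & ~r, 1   [[]-rule on 4 via 0R1]
13. ~q, 1   [&-rule on 12]
14. ~[](~q & ~r), 2   [~[]-rule on 5: fresh world 2, 0R2]
15. ~q & ~r, 2   [[]-rule on 4 via 0R2]
16. ~q, 2   [&-rule on 15]
17. ~r, 2   [&-rule on 15]
18. ~(~q & ~r), 3   [~[]-rule on 14: fresh world 3, 2R3]
19. r, 3   [~&-rule on 18 (branches; this branch)]
Accessibility: 0R0, 0R1, 0R2, 1R0, 1R1, 2R0, 2R2, 2R3, 3R2, 3R3

Yes, satisfiable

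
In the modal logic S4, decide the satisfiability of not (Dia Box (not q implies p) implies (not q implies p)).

Yes, satisfiable

1. not (Dia Box (not q implies p) implies (not q implies p)), u
2. Dia Box (not q implies p), u
3. not (not q implies p), u
4. not q, u
5. not p, u
6. Box (not q implies p), v
7. not q implies p, v
8. p, v
Accessibility: uRu, uRv, vRv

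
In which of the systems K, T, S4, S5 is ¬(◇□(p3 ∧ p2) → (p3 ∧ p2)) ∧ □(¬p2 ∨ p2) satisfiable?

K, T, S4

S5-tableau for the formula:
1. ¬(◇□(p3 ∧ p2) → (p3 ∧ p2)) ∧ □(¬p2 ∨ p2), w0
2. ¬(◇□(p3 ∧ p2) → (p3 ∧ p2)), w0
3. □(¬p2 ∨ p2), w0
4. ◇□(p3 ∧ p2), w0
5. ¬(p3 ∧ p2), w0
6. ¬p2 ∨ p2, w0
7. ¬p2, w0
8. □(p3 ∧ p2), w1
9. ¬p2 ∨ p2, w1
10. p3 ∧ p2, w0
11. p3, w0
12. p2, w0
Accessibility: w0Rw0, w0Rw1, w1Rw0, w1Rw1
Branch closes: p2 and ¬p2 both at w0.
Every branch closes (one shown): unsatisfiable in S5.
S4-tableau for the formula:
1. ¬(◇□(p3 ∧ p2) → (p3 ∧ p2)) ∧ □(¬p2 ∨ p2), w0
2. ¬(◇□(p3 ∧ p2) → (p3 ∧ p2)), w0
3. □(¬p2 ∨ p2), w0
4. ◇□(p3 ∧ p2), w0
5. ¬(p3 ∧ p2), w0
6. ¬p2 ∨ p2, w0
7. ¬p2, w0
8. □(p3 ∧ p2), w1
9. ¬p2 ∨ p2, w1
10. p3 ∧ p2, w1
11. p3, w1
12. p2, w1
Accessibility: w0Rw0, w0Rw1, w1Rw1
Complete open branch: satisfiable in S4, hence also in K, T (this S4-model is also a K-model and a T-model).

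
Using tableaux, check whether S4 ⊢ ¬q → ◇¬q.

Tableau for the negation ¬(¬q → ◇¬q):
1. ¬(¬q → ◇¬q), w0
2. ¬q, w0   [¬→-rule on 1]
3. ¬◇¬q, w0   [¬→-rule on 1]
4. q, w0   [¬◇-rule on 3 via w0Rw0]
Accessibility: w0Rw0
Branch closes: q and ¬q both at w0.
Every branch of the negation's tableau closes; the branch above is one of them.

Valid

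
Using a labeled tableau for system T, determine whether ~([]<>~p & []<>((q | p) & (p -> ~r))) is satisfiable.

1. ~([]<>~p & []<>((q | p) & (p -> ~r))), 0
2. ~[]<>((q | p) & (p -> ~r)), 0
3. ~<>((q | p) & (p -> ~r)), 1
4. ~((q | p) & (p -> ~r)), 1
5. ~(p -> ~r), 1
6. p, 1
7. r, 1
Accessibility: 0R0, 0R1, 1R1

Yes, satisfiable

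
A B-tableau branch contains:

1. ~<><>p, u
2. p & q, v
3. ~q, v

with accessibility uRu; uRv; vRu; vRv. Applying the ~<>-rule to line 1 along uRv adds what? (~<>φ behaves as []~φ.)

~<>φ behaves as []~φ: propagate the negated body to each accessible world.

~<>p, v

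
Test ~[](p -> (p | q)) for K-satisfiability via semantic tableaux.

No, unsatisfiable

1. ~[](p -> (p | q)), u
2. ~(p -> (p | q)), v
3. p, v
4. ~(p | q), v
5. ~p, v
6. ~q, v
Accessibility: uRv
Branch closes: p and ~p both at v.
(One branch shown.) All branches close.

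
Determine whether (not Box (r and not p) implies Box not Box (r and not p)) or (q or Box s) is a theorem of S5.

Tableau for the negation not ((not Box (r and not p) implies Box not Box (r and not p)) or (q or Box s)):
1. not ((not Box (r and not p) implies Box not Box (r and not p)) or (q or Box s)), u
2. not (not Box (r and not p) implies Box not Box (r and not p)), u
3. not (q or Box s), u
4. not Box (r and not p), u
5. not Box not Box (r and not p), u
6. not q, u
7. not Box s, u
8. not (r and not p), v
9. p, v
10. Box (r and not p), w
11. r and not p, u
12. r, u
13. not p, u
14. r and not p, v
15. r, v
16. not p, v
Accessibility: uRu, uRv, uRw, vRu, vRv, vRw, wRu, wRv, wRw
Branch closes: p and not p both at v.
Every branch of the negation's tableau closes; the branch above is one of them.

Yes, valid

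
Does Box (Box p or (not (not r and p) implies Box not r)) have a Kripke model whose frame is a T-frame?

1. Box (Box p or (not (not r and p) implies Box not r)), w0
2. Box p or (not (not r and p) implies Box not r), w0
3. not (not r and p) implies Box not r, w0
4. Box not r, w0
5. not r, w0
Accessibility: w0Rw0

Yes, satisfiable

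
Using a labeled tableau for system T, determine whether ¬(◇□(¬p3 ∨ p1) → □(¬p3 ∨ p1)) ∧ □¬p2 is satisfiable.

1. ¬(◇□(¬p3 ∨ p1) → □(¬p3 ∨ p1)) ∧ □¬p2, u
2. ¬(◇□(¬p3 ∨ p1) → □(¬p3 ∨ p1)), u
3. □¬p2, u
4. ◇□(¬p3 ∨ p1), u
5. ¬□(¬p3 ∨ p1), u
6. ¬p2, u
7. □(¬p3 ∨ p1), v
8. ¬p2, v
9. ¬p3 ∨ p1, v
10. p1, v
11. ¬(¬p3 ∨ p1), w
12. p3, w
13. ¬p1, w
14. ¬p2, w
Accessibility: uRu, uRv, uRw, vRv, wRw

Satisfiable (open branch found)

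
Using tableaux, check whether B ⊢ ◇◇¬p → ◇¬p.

Tableau for the negation ¬(◇◇¬p → ◇¬p):
1. ¬(◇◇¬p → ◇¬p), w0
2. ◇◇¬p, w0   [¬→-rule on 1]
3. ¬◇¬p, w0   [¬→-rule on 1]
4. p, w0   [¬◇-rule on 3 via w0Rw0]
5. ◇¬p, w1   [◇-rule on 2: fresh world w1, w0Rw1]
6. p, w1   [¬◇-rule on 3 via w0Rw1]
7. ¬p, w2   [◇-rule on 5: fresh world w2, w1Rw2]
Accessibility: w0Rw0, w0Rw1, w1Rw0, w1Rw1, w1Rw2, w2Rw1, w2Rw2
The negation has an open branch (countermodel exists).

No, not valid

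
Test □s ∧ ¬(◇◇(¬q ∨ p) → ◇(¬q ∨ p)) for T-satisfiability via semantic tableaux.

Satisfiable

1. □s ∧ ¬(◇◇(¬q ∨ p) → ◇(¬q ∨ p)), u
2. □s, u   [∧-rule on 1]
3. ¬(◇◇(¬q ∨ p) → ◇(¬q ∨ p)), u   [∧-rule on 1]
4. ◇◇(¬q ∨ p), u   [¬→-rule on 3]
5. ¬◇(¬q ∨ p), u   [¬→-rule on 3]
6. s, u   [□-rule on 2 via uRu]
7. ¬(¬q ∨ p), u   [¬◇-rule on 5 via uRu]
8. q, u   [¬∨-rule on 7]
9. ¬p, u   [¬∨-rule on 7]
10. ◇(¬q ∨ p), v   [◇-rule on 4: fresh world v, uRv]
11. s, v   [□-rule on 2 via uRv]
12. ¬(¬q ∨ p), v   [¬◇-rule on 5 via uRv]
13. q, v   [¬∨-rule on 12]
14. ¬p, v   [¬∨-rule on 12]
15. ¬q ∨ p, w   [◇-rule on 10: fresh world w, vRw]
16. p, w   [∨-rule on 15 (branches; this branch)]
Accessibility: uRu, uRv, vRv, vRw, wRw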